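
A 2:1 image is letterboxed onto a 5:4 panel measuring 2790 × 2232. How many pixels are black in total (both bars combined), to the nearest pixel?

2335230 pixels

2:1 is wider than 5:4, so it spans the full width.
Content height = 2790 × 1/2 ≈ 1395.0000 px.
Leftover height: 2232 − 1395.0000 = 837.0000 px.
Across the 2790-px span: 837.0000 × 2790 ≈ 2335230 px.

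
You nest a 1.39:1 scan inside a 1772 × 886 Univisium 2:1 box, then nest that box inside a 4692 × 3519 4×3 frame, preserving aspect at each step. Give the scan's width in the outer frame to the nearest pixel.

First fit — 1.39:1 into 1772×886 spans the height: 1231.54 × 886.00.
The Univisium 2:1 canvas is width-limited in 4692×3519, giving 4692.00 × 2346.00; scale factor 2.6479.
So the scan's width is 1231.54 × 2.6479 ≈ 3260.94.

3261 px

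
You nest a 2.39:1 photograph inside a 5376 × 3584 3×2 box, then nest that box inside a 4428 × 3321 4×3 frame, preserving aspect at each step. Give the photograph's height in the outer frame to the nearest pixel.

1853 px

First fit — 2.39:1 into 5376×3584 spans the width: 5376.00 × 2249.37.
Second fit — the 3×2 canvas into 4428×3321 spans the width: 4428.00 × 2952.00 (×0.8237 from 5376×3584).
Applying the same ×0.8237: 2249.37 → 1852.72.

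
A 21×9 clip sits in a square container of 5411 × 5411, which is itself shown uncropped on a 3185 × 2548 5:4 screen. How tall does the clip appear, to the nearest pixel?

Inside the 5411×5411 canvas the clip is width-limited at 5411.00 × 2319.00.
Second fit — the square canvas into 3185×2548 spans the height: 2548.00 × 2548.00 (×0.4709 from 5411×5411).
So the clip's height is 2319.00 × 0.4709 ≈ 1092.00.

1092 px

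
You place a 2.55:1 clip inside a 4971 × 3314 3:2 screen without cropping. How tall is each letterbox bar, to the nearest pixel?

682 px

Since 2.550 > 1.500, the clip is width-limited.
The clip is 4971 / 2.550 ≈ 1949.41 px tall.
Black = 3314 − 1949.41 = 1364.59 px, or 682.29 per bar.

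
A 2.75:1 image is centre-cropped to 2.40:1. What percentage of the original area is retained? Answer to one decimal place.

87.3%

Going from 2.75:1 to 2.40:1 means cutting width while keeping height.
Fraction kept = (2.400)/(2.750) ≈ 87.27%.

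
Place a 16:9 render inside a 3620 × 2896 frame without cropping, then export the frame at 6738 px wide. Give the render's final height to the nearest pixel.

Fitted into 3620×2896, the render spans the width; its height is 3620 × 9/16 ≈ 2036.25 px.
Scaling 3620 → 6738 is ×1.8613, so the height becomes 2036.25 × 1.8613 ≈ 3790.12 px.

3790 px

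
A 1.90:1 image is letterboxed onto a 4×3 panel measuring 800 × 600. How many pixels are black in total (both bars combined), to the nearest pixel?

143158 pixels

1.90:1 is wider than 4×3, so it spans the full width.
The image is 800 / 1.900 ≈ 421.0526 px tall.
600 − 421.0526 = 178.9474 px of bars.
Across the 800-px span: 178.9474 × 800 ≈ 143158 px.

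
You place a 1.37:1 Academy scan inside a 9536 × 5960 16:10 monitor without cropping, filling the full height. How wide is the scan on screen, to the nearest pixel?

That makes the image 8165.20 px wide (5960 × 1.370).

8165 px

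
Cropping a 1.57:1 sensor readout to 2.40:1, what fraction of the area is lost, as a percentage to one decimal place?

34.6%

The width stays; only height is cut (since 2.40:1 is wider than 1.57:1).
(1.570)/(2.400) ≈ 0.654 of the area survives, leaving 34.58% discarded.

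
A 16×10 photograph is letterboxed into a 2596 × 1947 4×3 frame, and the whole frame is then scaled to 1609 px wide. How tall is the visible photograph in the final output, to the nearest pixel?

1006 px

At 2596×1947 the photograph is width-limited, so height = 2596 × 10/16 ≈ 1622.50 px.
The frame scales by 1609/2596 = 0.6198; 1622.50 × 0.6198 ≈ 1005.62 px.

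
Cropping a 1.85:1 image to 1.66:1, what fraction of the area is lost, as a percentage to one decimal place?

10.3%

Going from 1.85:1 to 1.66:1 means cutting width while keeping height.
Area ratio = (1.660)/(1.850) = 89.73%; the remaining 10.27% is cropped out.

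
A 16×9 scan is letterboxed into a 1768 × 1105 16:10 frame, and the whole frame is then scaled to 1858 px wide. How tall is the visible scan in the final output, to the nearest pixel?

1045 px

Fitted into 1768×1105, the scan spans the width; its height is 1768 × 9/16 ≈ 994.50 px.
Resizing to 1858 px wide multiplies everything by 1.0509: 994.50 → 1045.12 px.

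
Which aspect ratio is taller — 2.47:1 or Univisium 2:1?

Univisium 2:1

2.47 and Univisium 2:1 = 2; 2.47 > 2. The smaller width-to-height ratio is the taller frame.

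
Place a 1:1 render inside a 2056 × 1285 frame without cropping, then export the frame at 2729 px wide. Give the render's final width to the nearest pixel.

1706 px

At 2056×1285 the render is height-limited, so width = 1285 × 1/1 ≈ 1285.00 px.
Resizing to 2729 px wide multiplies everything by 1.3273: 1285.00 → 1705.62 px.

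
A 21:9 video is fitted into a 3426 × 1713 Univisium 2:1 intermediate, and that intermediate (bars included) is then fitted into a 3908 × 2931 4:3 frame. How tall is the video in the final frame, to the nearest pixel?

1675 px

21:9 in 3426×1713: fills the width, so the video is 3426.00 × 1468.29.
The Univisium 2:1 canvas is width-limited in 3908×2931, giving 3908.00 × 1954.00; scale factor 1.1407.
Applying the same ×1.1407: 1468.29 → 1674.86.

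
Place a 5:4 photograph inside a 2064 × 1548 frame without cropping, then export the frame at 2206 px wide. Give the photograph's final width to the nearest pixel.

2068 px

In the 2064×1548 frame the photograph fills the height: width = 1548 × 5/4 ≈ 1935.00 px.
Resizing to 2206 px wide multiplies everything by 1.0688: 1935.00 → 2068.12 px.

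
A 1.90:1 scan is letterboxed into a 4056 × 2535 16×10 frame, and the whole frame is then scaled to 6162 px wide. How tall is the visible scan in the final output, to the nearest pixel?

3243 px

In the 4056×2535 frame the scan fills the width: height = 4056 / 1.900 ≈ 2134.74 px.
Scaling 4056 → 6162 is ×1.5192, so the height becomes 2134.74 × 1.5192 ≈ 3243.16 px.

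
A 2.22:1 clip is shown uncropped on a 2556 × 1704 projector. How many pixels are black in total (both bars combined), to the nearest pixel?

1412570 pixels

2.22:1 (2.220) > 3:2 (1.500), so the clip fills the width.
Content height = 2556 / 2.220 ≈ 1151.3514 px.
Black = 1704 − 1151.3514 = 552.6486 px.
Across the 2556-px span: 552.6486 × 2556 ≈ 1412570 px.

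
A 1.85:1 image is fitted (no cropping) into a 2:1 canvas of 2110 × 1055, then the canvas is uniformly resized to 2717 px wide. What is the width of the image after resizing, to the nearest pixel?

2513 px

In the 2110×1055 frame the image fills the height: width = 1055 × 1.850 ≈ 1951.75 px.
Resizing to 2717 px wide multiplies everything by 1.2877: 1951.75 → 2513.22 px.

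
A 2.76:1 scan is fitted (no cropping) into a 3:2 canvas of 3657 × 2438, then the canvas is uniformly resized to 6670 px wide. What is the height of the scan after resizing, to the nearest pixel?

Fitted into 3657×2438, the scan spans the width; its height is 3657 / 2.760 ≈ 1325.00 px.
The frame scales by 6670/3657 = 1.8239; 1325.00 × 1.8239 ≈ 2416.67 px.

2417 px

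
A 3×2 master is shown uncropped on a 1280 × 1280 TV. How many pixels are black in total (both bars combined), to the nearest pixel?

Since 1.500 > 1.000, the master is width-limited.
Content height = 1280 × 2/3 ≈ 853.3333 px.
Leftover height: 1280 − 853.3333 = 426.6667 px.
That's 426.6667 × 1280 ≈ 546133 black pixels.

546133 pixels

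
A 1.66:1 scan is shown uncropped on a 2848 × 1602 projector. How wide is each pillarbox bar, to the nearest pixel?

94 px

1.66:1 (1.660) < 16:9 (1.778), so the scan fills the height.
Content width = 1602 × 1.660 ≈ 2659.32 px.
2848 − 2659.32 = 188.68 px of bars (94.34 each).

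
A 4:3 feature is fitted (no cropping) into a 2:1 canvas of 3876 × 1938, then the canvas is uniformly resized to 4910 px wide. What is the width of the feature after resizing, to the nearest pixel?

3273 px

At 3876×1938 the feature is height-limited, so width = 1938 × 4/3 ≈ 2584.00 px.
The frame scales by 4910/3876 = 1.2668; 2584.00 × 1.2668 ≈ 3273.33 px.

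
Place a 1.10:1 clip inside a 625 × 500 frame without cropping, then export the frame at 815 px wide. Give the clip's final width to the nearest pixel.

717 px

Fitted into 625×500, the clip spans the height; its width is 500 × 1.100 ≈ 550.00 px.
Resizing to 815 px wide multiplies everything by 1.3040: 550.00 → 717.20 px.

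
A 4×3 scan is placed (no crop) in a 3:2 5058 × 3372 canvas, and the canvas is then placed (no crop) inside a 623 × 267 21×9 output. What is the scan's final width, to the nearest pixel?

356 px

First fit — 4×3 into 5058×3372 spans the height: 4496.00 × 3372.00.
3:2 in 623×267: fills the height, so the intermediate becomes 400.50 × 267.00 — a scale of ×0.0792.
So the scan's width is 4496.00 × 0.0792 ≈ 356.00.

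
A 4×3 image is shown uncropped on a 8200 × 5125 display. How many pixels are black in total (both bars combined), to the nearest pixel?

7004167 pixels

4×3 is narrower than 16×10, so it spans the full height.
That makes the image 6833.3333 px wide (5125 × 4/3).
Black = 8200 − 6833.3333 = 1366.6667 px.
Across the 5125-px span: 1366.6667 × 5125 ≈ 7004167 px.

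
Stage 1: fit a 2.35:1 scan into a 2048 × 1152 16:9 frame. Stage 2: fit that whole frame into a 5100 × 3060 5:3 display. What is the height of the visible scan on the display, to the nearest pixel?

Inside the 2048×1152 canvas the scan is width-limited at 2048.00 × 871.49.
Second fit — the 16:9 canvas into 5100×3060 spans the width: 5100.00 × 2868.75 (×2.4902 from 2048×1152).
Applying the same ×2.4902: 871.49 → 2170.21.

2170 px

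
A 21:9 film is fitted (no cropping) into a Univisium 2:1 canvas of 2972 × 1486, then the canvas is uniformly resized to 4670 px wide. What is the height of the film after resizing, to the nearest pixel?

2001 px

In the 2972×1486 frame the film fills the width: height = 2972 × 9/21 ≈ 1273.71 px.
The frame scales by 4670/2972 = 1.5713; 1273.71 × 1.5713 ≈ 2001.43 px.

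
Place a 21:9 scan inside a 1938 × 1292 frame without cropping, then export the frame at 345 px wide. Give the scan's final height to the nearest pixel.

Fitted into 1938×1292, the scan spans the width; its height is 1938 × 9/21 ≈ 830.57 px.
The frame scales by 345/1938 = 0.1780; 830.57 × 0.1780 ≈ 147.86 px.

148 px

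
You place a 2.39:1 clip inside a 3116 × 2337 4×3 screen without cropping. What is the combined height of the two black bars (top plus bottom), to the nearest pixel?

2.39:1 is wider than 4×3, so it spans the full width.
Content height = 3116 / 2.390 ≈ 1303.77 px.
Leftover height: 2337 − 1303.77 = 1033.23 px.

1033 px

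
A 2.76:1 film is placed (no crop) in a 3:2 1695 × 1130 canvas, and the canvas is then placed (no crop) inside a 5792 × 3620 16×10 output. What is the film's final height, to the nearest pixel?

2.76:1 in 1695×1130: fills the width, so the film is 1695.00 × 614.13.
Second fit — the 3:2 canvas into 5792×3620 spans the height: 5430.00 × 3620.00 (×3.2035 from 1695×1130).
Applying the same ×3.2035: 614.13 → 1967.39.

1967 px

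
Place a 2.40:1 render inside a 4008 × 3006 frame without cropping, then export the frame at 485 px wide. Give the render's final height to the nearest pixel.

202 px

In the 4008×3006 frame the render fills the width: height = 4008 / 2.400 ≈ 1670.00 px.
Resizing to 485 px wide multiplies everything by 0.1210: 1670.00 → 202.08 px.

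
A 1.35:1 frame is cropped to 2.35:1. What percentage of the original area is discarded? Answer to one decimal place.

42.6%

The width stays; only height is cut (since 2.35:1 is wider than 1.35:1).
Area ratio = (1.350)/(2.350) = 57.45%; the remaining 42.55% is cropped out.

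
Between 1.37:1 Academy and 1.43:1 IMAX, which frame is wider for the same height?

1.37 and 1.43; 1.43 > 1.37.

1.43:1 IMAX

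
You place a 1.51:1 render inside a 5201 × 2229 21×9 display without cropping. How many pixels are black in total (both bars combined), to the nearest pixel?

4090683 pixels

Since 1.510 < 2.333, the render is height-limited.
That makes the image 3365.7900 px wide (2229 × 1.510).
Leftover width: 5201 − 3365.7900 = 1835.2100 px.
Bar area = 1835.2100 × 2229 ≈ 4090683 px.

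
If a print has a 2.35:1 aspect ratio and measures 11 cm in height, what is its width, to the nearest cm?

11 × 2.350 = 25.85.

26 cm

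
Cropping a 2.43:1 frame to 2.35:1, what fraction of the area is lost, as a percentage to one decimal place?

2.35:1 is narrower than 2.43:1, so the crop keeps the full height and trims the width.
Fraction kept = (2.350)/(2.430) ≈ 96.71%, so 3.29% is lost.

3.3%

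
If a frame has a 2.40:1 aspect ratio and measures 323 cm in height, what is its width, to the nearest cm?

Width = 323 × 2.400 = 775.20.

775 cm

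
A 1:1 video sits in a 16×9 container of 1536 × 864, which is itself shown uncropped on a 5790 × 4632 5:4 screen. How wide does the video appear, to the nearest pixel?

3257 px

1:1 in 1536×864: fills the height, so the video is 864.00 × 864.00.
Second fit — the 16×9 canvas into 5790×4632 spans the width: 5790.00 × 3256.88 (×3.7695 from 1536×864).
The video scales with it: width 864.00 × 3.7695 ≈ 3256.88.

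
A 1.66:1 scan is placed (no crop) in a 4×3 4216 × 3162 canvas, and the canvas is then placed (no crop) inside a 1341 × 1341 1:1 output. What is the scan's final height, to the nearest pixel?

1.66:1 in 4216×3162: fills the width, so the scan is 4216.00 × 2539.76.
The 4×3 canvas is width-limited in 1341×1341, giving 1341.00 × 1005.75; scale factor 0.3181.
Applying the same ×0.3181: 2539.76 → 807.83.

808 px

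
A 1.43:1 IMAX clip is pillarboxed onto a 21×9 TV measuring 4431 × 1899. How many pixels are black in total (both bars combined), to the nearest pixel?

1.43:1 IMAX (1.430) < 21×9 (2.333), so the clip fills the height.
Content width = 1899 × 1.430 ≈ 2715.5700 px.
4431 − 2715.5700 = 1715.4300 px of bars.
Across the 1899-px span: 1715.4300 × 1899 ≈ 3257602 px.

3257602 pixels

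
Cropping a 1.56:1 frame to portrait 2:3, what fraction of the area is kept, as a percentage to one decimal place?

Going from 1.56:1 to portrait 2:3 means cutting width while keeping height.
Area ratio = (0.667)/(1.560) = 42.74% retained.

42.7%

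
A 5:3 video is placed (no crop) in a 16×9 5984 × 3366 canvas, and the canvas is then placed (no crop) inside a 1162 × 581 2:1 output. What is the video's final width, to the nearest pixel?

First fit — 5:3 into 5984×3366 spans the height: 5610.00 × 3366.00.
16×9 in 1162×581: fills the height, so the intermediate becomes 1032.89 × 581.00 — a scale of ×0.1726.
The video scales with it: width 5610.00 × 0.1726 ≈ 968.33.

968 px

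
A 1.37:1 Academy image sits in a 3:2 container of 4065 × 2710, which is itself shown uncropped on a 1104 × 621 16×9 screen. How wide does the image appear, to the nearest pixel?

1.37:1 Academy in 4065×2710: fills the height, so the image is 3712.70 × 2710.00.
Second fit — the 3:2 canvas into 1104×621 spans the height: 931.50 × 621.00 (×0.2292 from 4065×2710).
The image scales with it: width 3712.70 × 0.2292 ≈ 850.77.

851 px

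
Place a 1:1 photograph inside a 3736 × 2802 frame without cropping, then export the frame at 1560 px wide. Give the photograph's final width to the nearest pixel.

1170 px

At 3736×2802 the photograph is height-limited, so width = 2802 × 1/1 ≈ 2802.00 px.
The frame scales by 1560/3736 = 0.4176; 2802.00 × 0.4176 ≈ 1170.00 px.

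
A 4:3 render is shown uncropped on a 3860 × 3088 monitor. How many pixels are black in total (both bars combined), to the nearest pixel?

744980 pixels

Since 1.333 > 1.250, the render is width-limited.
Content height = 3860 × 3/4 ≈ 2895.0000 px.
3088 − 2895.0000 = 193.0000 px of bars.
Across the 3860-px span: 193.0000 × 3860 ≈ 744980 px.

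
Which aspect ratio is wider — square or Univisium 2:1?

square = 1 and Univisium 2:1 = 2; 2 > 1.

Univisium 2:1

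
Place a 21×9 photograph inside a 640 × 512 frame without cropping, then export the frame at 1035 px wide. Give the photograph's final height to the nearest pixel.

Fitted into 640×512, the photograph spans the width; its height is 640 × 9/21 ≈ 274.29 px.
Scaling 640 → 1035 is ×1.6172, so the height becomes 274.29 × 1.6172 ≈ 443.57 px.

444 px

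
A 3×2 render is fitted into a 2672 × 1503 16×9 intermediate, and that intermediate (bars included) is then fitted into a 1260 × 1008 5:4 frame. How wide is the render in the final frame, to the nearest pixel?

3×2 in 2672×1503: fills the height, so the render is 2254.50 × 1503.00.
16×9 in 1260×1008: fills the width, so the intermediate becomes 1260.00 × 708.75 — a scale of ×0.4716.
The render scales with it: width 2254.50 × 0.4716 ≈ 1063.12.

1063 px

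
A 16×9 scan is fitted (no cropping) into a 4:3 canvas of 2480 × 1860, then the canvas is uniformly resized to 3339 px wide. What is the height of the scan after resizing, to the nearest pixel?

1878 px

At 2480×1860 the scan is width-limited, so height = 2480 × 9/16 ≈ 1395.00 px.
Scaling 2480 → 3339 is ×1.3464, so the height becomes 1395.00 × 1.3464 ≈ 1878.19 px.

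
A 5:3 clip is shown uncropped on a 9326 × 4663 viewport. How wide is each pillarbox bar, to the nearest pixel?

Since 1.667 < 2.000, the clip is height-limited.
That makes the image 7771.67 px wide (4663 × 5/3).
Black = 9326 − 7771.67 = 1554.33 px, or 777.17 per bar.

777 px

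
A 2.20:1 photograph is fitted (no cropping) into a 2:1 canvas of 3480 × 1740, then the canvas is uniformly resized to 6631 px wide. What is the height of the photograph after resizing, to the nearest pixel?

3014 px

At 3480×1740 the photograph is width-limited, so height = 3480 / 2.200 ≈ 1581.82 px.
The frame scales by 6631/3480 = 1.9055; 1581.82 × 1.9055 ≈ 3014.09 px.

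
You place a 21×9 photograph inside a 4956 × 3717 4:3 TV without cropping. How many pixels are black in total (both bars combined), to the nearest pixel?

7894908 pixels

Since 2.333 > 1.333, the photograph is width-limited.
That makes the image 2124.0000 px tall (4956 × 9/21).
3717 − 2124.0000 = 1593.0000 px of bars.
Bar area = 1593.0000 × 4956 ≈ 7894908 px.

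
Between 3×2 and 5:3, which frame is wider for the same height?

3×2 = 1.5 and 5:3 = 1.667; 1.667 > 1.5.

5:3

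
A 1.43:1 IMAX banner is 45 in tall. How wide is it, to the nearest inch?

45 × 1.430 = 64.35.

64 in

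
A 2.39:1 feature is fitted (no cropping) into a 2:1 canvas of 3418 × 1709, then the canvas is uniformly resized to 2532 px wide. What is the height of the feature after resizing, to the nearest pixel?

In the 3418×1709 frame the feature fills the width: height = 3418 / 2.390 ≈ 1430.13 px.
Scaling 3418 → 2532 is ×0.7408, so the height becomes 1430.13 × 0.7408 ≈ 1059.41 px.

1059 px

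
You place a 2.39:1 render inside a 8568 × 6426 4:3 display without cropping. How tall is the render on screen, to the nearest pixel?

3585 px

2.39:1 is wider than 4:3, so it spans the full width.
The render is 8568 / 2.390 ≈ 3584.94 px tall.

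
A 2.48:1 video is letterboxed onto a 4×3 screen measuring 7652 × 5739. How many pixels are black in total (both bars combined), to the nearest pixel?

20304705 pixels

2.48:1 is wider than 4×3, so it spans the full width.
The video is 7652 / 2.480 ≈ 3085.4839 px tall.
Leftover height: 5739 − 3085.4839 = 2653.5161 px.
That's 2653.5161 × 7652 ≈ 20304705 black pixels.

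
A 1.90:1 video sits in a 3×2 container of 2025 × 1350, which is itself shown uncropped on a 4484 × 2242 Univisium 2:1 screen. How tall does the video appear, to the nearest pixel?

1.90:1 in 2025×1350: fills the width, so the video is 2025.00 × 1065.79.
Second fit — the 3×2 canvas into 4484×2242 spans the height: 3363.00 × 2242.00 (×1.6607 from 2025×1350).
The video scales with it: height 1065.79 × 1.6607 ≈ 1770.00.

1770 px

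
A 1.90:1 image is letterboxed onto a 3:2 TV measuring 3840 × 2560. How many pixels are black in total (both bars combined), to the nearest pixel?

1.90:1 (1.900) > 3:2 (1.500), so the image fills the width.
That makes the image 2021.0526 px tall (3840 / 1.900).
Leftover height: 2560 − 2021.0526 = 538.9474 px.
Across the 3840-px span: 538.9474 × 3840 ≈ 2069558 px.

2069558 pixels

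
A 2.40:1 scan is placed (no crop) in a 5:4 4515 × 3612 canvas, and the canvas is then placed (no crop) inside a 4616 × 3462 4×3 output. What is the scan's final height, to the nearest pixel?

First fit — 2.40:1 into 4515×3612 spans the width: 4515.00 × 1881.25.
The 5:4 canvas is height-limited in 4616×3462, giving 4327.50 × 3462.00; scale factor 0.9585.
Applying the same ×0.9585: 1881.25 → 1803.12.

1803 px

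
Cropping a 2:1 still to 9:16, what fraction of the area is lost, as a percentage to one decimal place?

71.9%

The height stays; only width is cut (since 9:16 is narrower than 2:1).
Area ratio = (0.562)/(2.000) = 28.12%; the remaining 71.88% is cropped out.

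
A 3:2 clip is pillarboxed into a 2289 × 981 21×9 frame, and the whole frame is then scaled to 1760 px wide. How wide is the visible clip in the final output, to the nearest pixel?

1131 px

In the 2289×981 frame the clip fills the height: width = 981 × 3/2 ≈ 1471.50 px.
The frame scales by 1760/2289 = 0.7689; 1471.50 × 0.7689 ≈ 1131.43 px.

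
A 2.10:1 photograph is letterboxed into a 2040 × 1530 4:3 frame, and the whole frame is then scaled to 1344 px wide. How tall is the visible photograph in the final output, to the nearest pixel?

At 2040×1530 the photograph is width-limited, so height = 2040 / 2.100 ≈ 971.43 px.
Scaling 2040 → 1344 is ×0.6588, so the height becomes 971.43 × 0.6588 ≈ 640.00 px.

640 px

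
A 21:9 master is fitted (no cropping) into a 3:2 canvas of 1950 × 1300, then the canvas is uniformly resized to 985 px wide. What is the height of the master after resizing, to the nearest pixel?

At 1950×1300 the master is width-limited, so height = 1950 × 9/21 ≈ 835.71 px.
Scaling 1950 → 985 is ×0.5051, so the height becomes 835.71 × 0.5051 ≈ 422.14 px.

422 px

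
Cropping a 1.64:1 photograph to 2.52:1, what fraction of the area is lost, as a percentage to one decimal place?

Going from 1.64:1 to 2.52:1 means cutting height while keeping width.
Fraction kept = (1.640)/(2.520) ≈ 65.08%, so 34.92% is lost.

34.9%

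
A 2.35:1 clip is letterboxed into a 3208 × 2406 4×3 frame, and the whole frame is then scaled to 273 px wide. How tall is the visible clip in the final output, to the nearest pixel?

At 3208×2406 the clip is width-limited, so height = 3208 / 2.350 ≈ 1365.11 px.
Resizing to 273 px wide multiplies everything by 0.0851: 1365.11 → 116.17 px.

116 px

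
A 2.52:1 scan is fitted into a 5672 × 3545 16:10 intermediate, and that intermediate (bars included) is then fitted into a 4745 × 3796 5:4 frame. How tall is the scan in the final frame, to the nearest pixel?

1883 px

Inside the 5672×3545 canvas the scan is width-limited at 5672.00 × 2250.79.
Second fit — the 16:10 canvas into 4745×3796 spans the width: 4745.00 × 2965.62 (×0.8366 from 5672×3545).
The scan scales with it: height 2250.79 × 0.8366 ≈ 1882.94.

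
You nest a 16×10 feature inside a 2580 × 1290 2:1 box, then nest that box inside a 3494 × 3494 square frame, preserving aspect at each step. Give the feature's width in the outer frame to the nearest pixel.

2795 px

Inside the 2580×1290 canvas the feature is height-limited at 2064.00 × 1290.00.
2:1 in 3494×3494: fills the width, so the intermediate becomes 3494.00 × 1747.00 — a scale of ×1.3543.
So the feature's width is 2064.00 × 1.3543 ≈ 2795.20.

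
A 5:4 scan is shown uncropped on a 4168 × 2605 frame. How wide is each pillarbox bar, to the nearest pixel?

Since 1.250 < 1.600, the scan is height-limited.
Content width = 2605 × 5/4 ≈ 3256.25 px.
Leftover width: 4168 − 3256.25 = 911.75 px → 455.88 each side.

456 px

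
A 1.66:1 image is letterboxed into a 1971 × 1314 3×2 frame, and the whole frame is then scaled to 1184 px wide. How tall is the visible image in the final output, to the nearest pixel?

713 px

Fitted into 1971×1314, the image spans the width; its height is 1971 / 1.660 ≈ 1187.35 px.
Resizing to 1184 px wide multiplies everything by 0.6007: 1187.35 → 713.25 px.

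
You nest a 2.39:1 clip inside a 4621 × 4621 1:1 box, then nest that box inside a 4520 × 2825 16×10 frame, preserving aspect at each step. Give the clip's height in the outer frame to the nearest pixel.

1182 px

2.39:1 in 4621×4621: fills the width, so the clip is 4621.00 × 1933.47.
1:1 in 4520×2825: fills the height, so the intermediate becomes 2825.00 × 2825.00 — a scale of ×0.6113.
The clip scales with it: height 1933.47 × 0.6113 ≈ 1182.01.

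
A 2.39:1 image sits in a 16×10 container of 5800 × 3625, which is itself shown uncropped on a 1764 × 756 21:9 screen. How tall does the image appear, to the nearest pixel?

506 px

First fit — 2.39:1 into 5800×3625 spans the width: 5800.00 × 2426.78.
Second fit — the 16×10 canvas into 1764×756 spans the height: 1209.60 × 756.00 (×0.2086 from 5800×3625).
So the image's height is 2426.78 × 0.2086 ≈ 506.11.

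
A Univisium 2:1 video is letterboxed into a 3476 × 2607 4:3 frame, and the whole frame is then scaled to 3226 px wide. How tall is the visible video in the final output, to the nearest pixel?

In the 3476×2607 frame the video fills the width: height = 3476 × 1/2 ≈ 1738.00 px.
Resizing to 3226 px wide multiplies everything by 0.9281: 1738.00 → 1613.00 px.

1613 px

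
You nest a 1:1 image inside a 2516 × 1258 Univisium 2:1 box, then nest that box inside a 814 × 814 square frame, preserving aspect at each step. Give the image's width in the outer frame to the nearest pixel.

1:1 in 2516×1258: fills the height, so the image is 1258.00 × 1258.00.
The Univisium 2:1 canvas is width-limited in 814×814, giving 814.00 × 407.00; scale factor 0.3235.
So the image's width is 1258.00 × 0.3235 ≈ 407.00.

407 px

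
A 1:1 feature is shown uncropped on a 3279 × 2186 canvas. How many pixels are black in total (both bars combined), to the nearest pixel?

2389298 pixels

Since 1.000 < 1.500, the feature is height-limited.
That makes the image 2186.0000 px wide (2186 × 1/1).
Leftover width: 3279 − 2186.0000 = 1093.0000 px.
Across the 2186-px span: 1093.0000 × 2186 ≈ 2389298 px.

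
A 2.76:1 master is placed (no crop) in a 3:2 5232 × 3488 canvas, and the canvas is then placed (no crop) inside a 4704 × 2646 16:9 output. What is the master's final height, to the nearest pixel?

2.76:1 in 5232×3488: fills the width, so the master is 5232.00 × 1895.65.
The 3:2 canvas is height-limited in 4704×2646, giving 3969.00 × 2646.00; scale factor 0.7586.
The master scales with it: height 1895.65 × 0.7586 ≈ 1438.04.

1438 px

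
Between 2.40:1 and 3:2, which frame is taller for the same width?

2.4 and 3:2 = 1.5; 2.4 > 1.5. The smaller width-to-height ratio is the taller frame.

3:2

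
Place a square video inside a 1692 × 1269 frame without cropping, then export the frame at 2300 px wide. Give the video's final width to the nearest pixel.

1725 px

Fitted into 1692×1269, the video spans the height; its width is 1269 × 1/1 ≈ 1269.00 px.
The frame scales by 2300/1692 = 1.3593; 1269.00 × 1.3593 ≈ 1725.00 px.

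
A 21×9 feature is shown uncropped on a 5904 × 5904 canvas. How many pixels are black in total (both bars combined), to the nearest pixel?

21×9 (2.333) > square (1.000), so the feature fills the width.
That makes the image 2530.2857 px tall (5904 × 9/21).
Leftover height: 5904 − 2530.2857 = 3373.7143 px.
Bar area = 3373.7143 × 5904 ≈ 19918409 px.

19918409 pixels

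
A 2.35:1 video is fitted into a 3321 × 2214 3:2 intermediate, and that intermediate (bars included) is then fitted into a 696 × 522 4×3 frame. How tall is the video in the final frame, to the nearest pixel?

2.35:1 in 3321×2214: fills the width, so the video is 3321.00 × 1413.19.
3:2 in 696×522: fills the width, so the intermediate becomes 696.00 × 464.00 — a scale of ×0.2096.
Applying the same ×0.2096: 1413.19 → 296.17.

296 px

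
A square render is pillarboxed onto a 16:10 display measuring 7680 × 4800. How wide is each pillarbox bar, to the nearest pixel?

square is narrower than 16:10, so it spans the full height.
The render is 4800 × 1/1 ≈ 4800.00 px wide.
7680 − 4800.00 = 2880.00 px of bars (1440.00 each).

1440 px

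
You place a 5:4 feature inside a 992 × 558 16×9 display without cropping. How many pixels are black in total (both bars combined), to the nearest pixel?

Since 1.250 < 1.778, the feature is height-limited.
Content width = 558 × 5/4 ≈ 697.5000 px.
Leftover width: 992 − 697.5000 = 294.5000 px.
That's 294.5000 × 558 ≈ 164331 black pixels.

164331 pixels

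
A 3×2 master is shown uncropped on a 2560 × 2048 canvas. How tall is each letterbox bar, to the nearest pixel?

Since 1.500 > 1.250, the master is width-limited.
The master is 2560 × 2/3 ≈ 1706.67 px tall.
Leftover height: 2048 − 1706.67 = 341.33 px → 170.67 each side.

171 px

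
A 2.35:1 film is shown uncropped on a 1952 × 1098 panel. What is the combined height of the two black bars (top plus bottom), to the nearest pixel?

Since 2.350 > 1.778, the film is width-limited.
That makes the image 830.64 px tall (1952 / 2.350).
Black = 1098 − 830.64 = 267.36 px.

267 px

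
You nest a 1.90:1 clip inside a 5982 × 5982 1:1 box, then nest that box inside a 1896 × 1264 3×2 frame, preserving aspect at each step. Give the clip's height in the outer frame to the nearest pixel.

1.90:1 in 5982×5982: fills the width, so the clip is 5982.00 × 3148.42.
Second fit — the 1:1 canvas into 1896×1264 spans the height: 1264.00 × 1264.00 (×0.2113 from 5982×5982).
Applying the same ×0.2113: 3148.42 → 665.26.

665 px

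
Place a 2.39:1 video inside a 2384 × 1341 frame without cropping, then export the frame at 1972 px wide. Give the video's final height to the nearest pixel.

In the 2384×1341 frame the video fills the width: height = 2384 / 2.390 ≈ 997.49 px.
Scaling 2384 → 1972 is ×0.8272, so the height becomes 997.49 × 0.8272 ≈ 825.10 px.

825 px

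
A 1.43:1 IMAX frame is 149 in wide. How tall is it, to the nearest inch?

104 in

At 1.43:1 IMAX, 149 / 1.430 ≈ 104.20.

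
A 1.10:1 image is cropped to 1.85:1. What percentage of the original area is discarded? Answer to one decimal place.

40.5%

1.85:1 is wider than 1.10:1, so the crop keeps the full width and trims the height.
Area ratio = (1.100)/(1.850) = 59.46%; the remaining 40.54% is cropped out.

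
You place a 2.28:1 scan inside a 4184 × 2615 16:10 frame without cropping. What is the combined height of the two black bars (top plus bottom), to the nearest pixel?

2.28:1 (2.280) > 16:10 (1.600), so the scan fills the width.
That makes the image 1835.09 px tall (4184 / 2.280).
2615 − 1835.09 = 779.91 px of bars.

780 px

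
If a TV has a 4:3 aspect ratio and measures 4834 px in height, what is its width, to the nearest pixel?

Width = 4834·4/3 = 6445.33.

6445 px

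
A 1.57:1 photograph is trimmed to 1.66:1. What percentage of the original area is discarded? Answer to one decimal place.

5.4%

The width stays; only height is cut (since 1.66:1 is wider than 1.57:1).
Fraction kept = (1.570)/(1.660) ≈ 94.58%, so 5.42% is lost.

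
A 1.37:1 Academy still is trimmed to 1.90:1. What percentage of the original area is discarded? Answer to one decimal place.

27.9%

1.90:1 is wider than 1.37:1 Academy, so the crop keeps the full width and trims the height.
Fraction kept = (1.370)/(1.900) ≈ 72.11%, so 27.89% is lost.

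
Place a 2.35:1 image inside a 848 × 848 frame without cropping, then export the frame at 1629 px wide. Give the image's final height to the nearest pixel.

693 px

At 848×848 the image is width-limited, so height = 848 / 2.350 ≈ 360.85 px.
Resizing to 1629 px wide multiplies everything by 1.9210: 360.85 → 693.19 px.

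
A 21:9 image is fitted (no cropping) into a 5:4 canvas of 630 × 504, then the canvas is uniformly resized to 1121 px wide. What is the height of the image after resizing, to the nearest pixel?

480 px

Fitted into 630×504, the image spans the width; its height is 630 × 9/21 ≈ 270.00 px.
Scaling 630 → 1121 is ×1.7794, so the height becomes 270.00 × 1.7794 ≈ 480.43 px.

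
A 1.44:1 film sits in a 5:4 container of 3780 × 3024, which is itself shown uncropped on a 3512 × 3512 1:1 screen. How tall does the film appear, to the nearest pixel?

First fit — 1.44:1 into 3780×3024 spans the width: 3780.00 × 2625.00.
5:4 in 3512×3512: fills the width, so the intermediate becomes 3512.00 × 2809.60 — a scale of ×0.9291.
So the film's height is 2625.00 × 0.9291 ≈ 2438.89.

2439 px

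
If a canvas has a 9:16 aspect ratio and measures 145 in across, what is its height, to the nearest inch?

Height = 145 × 16/9 = 257.78.

258 in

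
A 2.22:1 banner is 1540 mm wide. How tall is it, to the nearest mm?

Height = 1540 / 2.220 = 693.69.

694 mm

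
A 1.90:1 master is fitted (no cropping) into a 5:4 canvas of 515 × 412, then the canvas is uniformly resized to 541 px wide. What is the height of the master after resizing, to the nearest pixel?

285 px

At 515×412 the master is width-limited, so height = 515 / 1.900 ≈ 271.05 px.
Scaling 515 → 541 is ×1.0505, so the height becomes 271.05 × 1.0505 ≈ 284.74 px.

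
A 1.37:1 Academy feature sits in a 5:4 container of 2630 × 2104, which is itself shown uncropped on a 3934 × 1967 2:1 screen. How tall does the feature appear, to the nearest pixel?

1795 px

Inside the 2630×2104 canvas the feature is width-limited at 2630.00 × 1919.71.
Second fit — the 5:4 canvas into 3934×1967 spans the height: 2458.75 × 1967.00 (×0.9349 from 2630×2104).
Applying the same ×0.9349: 1919.71 → 1794.71.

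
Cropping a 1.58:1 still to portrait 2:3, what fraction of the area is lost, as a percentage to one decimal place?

Going from 1.58:1 to portrait 2:3 means cutting width while keeping height.
Area ratio = (0.667)/(1.580) = 42.19%; the remaining 57.81% is cropped out.

57.8%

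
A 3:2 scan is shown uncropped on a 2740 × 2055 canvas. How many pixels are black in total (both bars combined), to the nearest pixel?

625633 pixels

3:2 (1.500) > 4×3 (1.333), so the scan fills the width.
That makes the image 1826.6667 px tall (2740 × 2/3).
2055 − 1826.6667 = 228.3333 px of bars.
Across the 2740-px span: 228.3333 × 2740 ≈ 625633 px.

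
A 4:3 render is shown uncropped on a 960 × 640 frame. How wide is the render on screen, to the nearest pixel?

Since 1.333 < 1.500, the render is height-limited.
Content width = 640 × 4/3 ≈ 853.33 px.

853 px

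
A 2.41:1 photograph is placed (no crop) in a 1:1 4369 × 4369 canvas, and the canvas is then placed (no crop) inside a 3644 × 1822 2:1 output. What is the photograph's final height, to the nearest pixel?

756 px

2.41:1 in 4369×4369: fills the width, so the photograph is 4369.00 × 1812.86.
1:1 in 3644×1822: fills the height, so the intermediate becomes 1822.00 × 1822.00 — a scale of ×0.4170.
So the photograph's height is 1812.86 × 0.4170 ≈ 756.02.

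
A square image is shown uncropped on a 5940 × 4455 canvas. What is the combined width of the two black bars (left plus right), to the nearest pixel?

1485 px

Since 1.000 < 1.333, the image is height-limited.
The image is 4455 × 1/1 ≈ 4455.00 px wide.
Leftover width: 5940 − 4455.00 = 1485.00 px.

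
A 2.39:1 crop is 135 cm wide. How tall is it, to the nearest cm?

Height = 135 / 2.390 = 56.49.

56 cm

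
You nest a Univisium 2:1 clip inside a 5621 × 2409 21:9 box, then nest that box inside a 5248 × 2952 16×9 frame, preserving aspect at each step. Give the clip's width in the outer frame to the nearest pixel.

4498 px

Inside the 5621×2409 canvas the clip is height-limited at 4818.00 × 2409.00.
The 21:9 canvas is width-limited in 5248×2952, giving 5248.00 × 2249.14; scale factor 0.9336.
So the clip's width is 4818.00 × 0.9336 ≈ 4498.29.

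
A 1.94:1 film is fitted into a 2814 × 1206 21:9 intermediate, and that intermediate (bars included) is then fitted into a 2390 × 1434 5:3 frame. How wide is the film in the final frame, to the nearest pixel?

1987 px

1.94:1 in 2814×1206: fills the height, so the film is 2339.64 × 1206.00.
The 21:9 canvas is width-limited in 2390×1434, giving 2390.00 × 1024.29; scale factor 0.8493.
Applying the same ×0.8493: 2339.64 → 1987.11.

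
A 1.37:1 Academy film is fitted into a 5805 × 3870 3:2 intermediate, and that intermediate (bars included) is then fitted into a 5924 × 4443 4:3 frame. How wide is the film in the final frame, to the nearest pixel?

Inside the 5805×3870 canvas the film is height-limited at 5301.90 × 3870.00.
Second fit — the 3:2 canvas into 5924×4443 spans the width: 5924.00 × 3949.33 (×1.0205 from 5805×3870).
Applying the same ×1.0205: 5301.90 → 5410.59.

5411 px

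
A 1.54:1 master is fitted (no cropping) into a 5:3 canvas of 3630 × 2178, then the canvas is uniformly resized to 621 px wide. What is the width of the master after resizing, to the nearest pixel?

In the 3630×2178 frame the master fills the height: width = 2178 × 1.540 ≈ 3354.12 px.
The frame scales by 621/3630 = 0.1711; 3354.12 × 0.1711 ≈ 573.80 px.

574 px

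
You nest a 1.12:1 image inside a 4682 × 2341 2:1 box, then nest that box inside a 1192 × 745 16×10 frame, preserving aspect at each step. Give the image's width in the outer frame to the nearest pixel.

668 px

Inside the 4682×2341 canvas the image is height-limited at 2621.92 × 2341.00.
The 2:1 canvas is width-limited in 1192×745, giving 1192.00 × 596.00; scale factor 0.2546.
So the image's width is 2621.92 × 0.2546 ≈ 667.52.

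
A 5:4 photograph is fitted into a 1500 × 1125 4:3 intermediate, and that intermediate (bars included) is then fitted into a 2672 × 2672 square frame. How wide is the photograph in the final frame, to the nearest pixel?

First fit — 5:4 into 1500×1125 spans the height: 1406.25 × 1125.00.
4:3 in 2672×2672: fills the width, so the intermediate becomes 2672.00 × 2004.00 — a scale of ×1.7813.
Applying the same ×1.7813: 1406.25 → 2505.00.

2505 px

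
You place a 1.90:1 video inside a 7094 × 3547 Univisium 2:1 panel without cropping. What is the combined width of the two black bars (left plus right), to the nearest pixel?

355 px

Since 1.900 < 2.000, the video is height-limited.
Content width = 3547 × 1.900 ≈ 6739.30 px.
Black = 7094 − 6739.30 = 354.70 px.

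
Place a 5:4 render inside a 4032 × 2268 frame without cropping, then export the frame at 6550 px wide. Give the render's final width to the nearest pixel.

In the 4032×2268 frame the render fills the height: width = 2268 × 5/4 ≈ 2835.00 px.
Scaling 4032 → 6550 is ×1.6245, so the width becomes 2835.00 × 1.6245 ≈ 4605.47 px.

4605 px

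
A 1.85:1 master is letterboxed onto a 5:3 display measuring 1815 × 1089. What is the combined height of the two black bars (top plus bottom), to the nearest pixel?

1.85:1 (1.850) > 5:3 (1.667), so the master fills the width.
That makes the image 981.08 px tall (1815 / 1.850).
Black = 1089 − 981.08 = 107.92 px.

108 px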